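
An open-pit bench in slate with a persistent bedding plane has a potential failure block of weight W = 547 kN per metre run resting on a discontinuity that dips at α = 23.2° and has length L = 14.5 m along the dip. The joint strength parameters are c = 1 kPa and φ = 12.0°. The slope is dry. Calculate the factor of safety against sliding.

FS = 0.56

Resolving the block weight along and normal to the plane and applying the Mohr–Coulomb strength on the joint:
N' = W cosα = 547·cos23.2° = 502.8 kN/m
Driving force T = W sinα = 547·sin23.2° = 215.5 kN/m
Resisting force R = c·L + N'·tanφ = 1·14.5 + 502.8·tan12.0° = 14.5 + 106.9 = 121.4 kN/m
FS = R / T = 121.4 / 215.5 = 0.563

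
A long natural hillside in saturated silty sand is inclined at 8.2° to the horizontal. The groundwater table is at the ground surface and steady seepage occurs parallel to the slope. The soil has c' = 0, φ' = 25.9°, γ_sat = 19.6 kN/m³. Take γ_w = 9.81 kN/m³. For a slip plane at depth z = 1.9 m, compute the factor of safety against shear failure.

With seepage parallel to the slope and the water table at the surface, the effective normal stress on the slip plane uses the buoyant unit weight γ' = γ_sat − γ_w while the driving shear stress uses γ_sat:
FS = [c' + γ' z cos²β tanφ'] / [γ_sat z sinβ cosβ]
(For c' = 0 this reduces to FS = (γ'/γ_sat)·tanφ'/tanβ.)
γ' = 19.6 − 9.81 = 9.79 kN/m³
Numerator = 0.0 + 9.79·1.9·cos²8.2°·tan25.9° = 0.0 + 9.79·1.9·0.9797·0.4856 = 8.848 kPa
Denominator = 19.6·1.9·sin8.2°·cos8.2° = 19.6·1.9·0.1426·0.9898 = 5.257 kPa
FS = 8.848 / 5.257 = 1.683

FS = 1.68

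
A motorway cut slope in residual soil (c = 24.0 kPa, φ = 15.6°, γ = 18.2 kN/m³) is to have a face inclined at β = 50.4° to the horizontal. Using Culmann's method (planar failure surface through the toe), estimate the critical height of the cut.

H_c = 21.89 m

Culmann's analysis gives the critical failure plane at α_cr = (β + φ)/2 = (50.4 + 15.6)/2 = 33.0°, and the critical height
H_c = (4c/γ) · sinβ cosφ / [1 − cos(β − φ)]
    = (4·24.0/18.2) · sin50.4°·cos15.6° / [1 − cos(34.8°)]
    = 5.275 · 0.7705·0.9632 / [1 − 0.8211]
    = 5.275 · 0.7421 / 0.1789
    = 21.89 m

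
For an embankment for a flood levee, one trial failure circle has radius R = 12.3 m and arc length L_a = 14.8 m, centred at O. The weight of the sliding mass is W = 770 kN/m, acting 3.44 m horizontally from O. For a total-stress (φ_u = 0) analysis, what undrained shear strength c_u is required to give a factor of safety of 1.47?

c_u = 21.4 kPa

FS = c_u·L_a·R / (W·d), so c_u = FS·W·d / (L_a·R).
c_u = 1.47·770·3.44 / (14.80·12.3) = 3893.7 / 182.04 = 21.39 kPa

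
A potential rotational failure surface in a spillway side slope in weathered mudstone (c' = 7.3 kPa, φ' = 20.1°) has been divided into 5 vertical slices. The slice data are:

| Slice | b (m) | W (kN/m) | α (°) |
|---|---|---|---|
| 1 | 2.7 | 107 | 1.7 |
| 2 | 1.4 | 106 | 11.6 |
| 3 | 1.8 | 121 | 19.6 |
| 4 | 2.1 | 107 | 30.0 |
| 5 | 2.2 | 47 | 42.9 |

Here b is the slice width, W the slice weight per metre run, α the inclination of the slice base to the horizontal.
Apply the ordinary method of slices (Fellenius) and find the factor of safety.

FS = 1.65

Ordinary method of slices: FS = Σ[c'·Δl_i + (W_i cosα_i)·tanφ'] / Σ W_i sinα_i, with Δl_i = b_i / cosα_i.
Slice 1: Δl = 2.7/cos1.7° = 2.701 m; N'_1 = 107·cos1.7° = 107.0; c'Δl = 19.72; W sinα = 3.2
Slice 2: Δl = 1.4/cos11.6° = 1.429 m; N'_2 = 106·cos11.6° = 103.8; c'Δl = 10.43; W sinα = 21.3
Slice 3: Δl = 1.8/cos19.6° = 1.911 m; N'_3 = 121·cos19.6° = 114.0; c'Δl = 13.95; W sinα = 40.6
Slice 4: Δl = 2.1/cos30.0° = 2.425 m; N'_4 = 107·cos30.0° = 92.7; c'Δl = 17.70; W sinα = 53.5
Slice 5: Δl = 2.2/cos42.9° = 3.003 m; N'_5 = 47·cos42.9° = 34.4; c'Δl = 21.92; W sinα = 32.0
Σc'Δl = 83.7 kN/m; ΣN' = 451.9 kN/m; ΣW sinα = 150.6 kN/m
Resisting = 83.7 + 451.9·tan20.1° = 83.7 + 165.4 = 249.1 kN/m
FS = 249.1 / 150.6 = 1.654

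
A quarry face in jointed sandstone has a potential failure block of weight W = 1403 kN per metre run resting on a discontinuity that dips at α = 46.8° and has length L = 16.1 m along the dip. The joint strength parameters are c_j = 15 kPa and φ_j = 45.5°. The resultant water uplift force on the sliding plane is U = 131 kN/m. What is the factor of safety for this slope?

Resolving the block weight along and normal to the plane and applying the Mohr–Coulomb strength on the joint:
N' = W cosα − U = 1403·cos46.8° − 131 = 829.4 kN/m
Driving force T = W sinα = 1403·sin46.8° = 1022.7 kN/m
Resisting force R = c_j·L + N'·tanφ_j = 15·16.1 + 829.4·tan45.5° = 241.5 + 844.0 = 1085.5 kN/m
FS = R / T = 1085.5 / 1022.7 = 1.061

FS = 1.06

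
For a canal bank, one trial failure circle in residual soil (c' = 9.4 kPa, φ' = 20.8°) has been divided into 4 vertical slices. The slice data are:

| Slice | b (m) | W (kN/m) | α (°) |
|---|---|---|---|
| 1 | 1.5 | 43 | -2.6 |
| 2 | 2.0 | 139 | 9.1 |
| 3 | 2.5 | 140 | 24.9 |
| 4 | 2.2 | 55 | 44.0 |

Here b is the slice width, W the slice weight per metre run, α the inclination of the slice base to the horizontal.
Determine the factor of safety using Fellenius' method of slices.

FS = 1.87

Ordinary method of slices: FS = Σ[c'·Δl_i + (W_i cosα_i)·tanφ'] / Σ W_i sinα_i, with Δl_i = b_i / cosα_i.
Slice 1: Δl = 1.5/cos(-2.6°) = 1.502 m; N'_1 = 43·cos(-2.6°) = 43.0; c'Δl = 14.11; W sinα = -2.0
Slice 2: Δl = 2.0/cos9.1° = 2.025 m; N'_2 = 139·cos9.1° = 137.3; c'Δl = 19.04; W sinα = 22.0
Slice 3: Δl = 2.5/cos24.9° = 2.756 m; N'_3 = 140·cos24.9° = 127.0; c'Δl = 25.91; W sinα = 58.9
Slice 4: Δl = 2.2/cos44.0° = 3.058 m; N'_4 = 55·cos44.0° = 39.6; c'Δl = 28.75; W sinα = 38.2
Σc'Δl = 87.8 kN/m; ΣN' = 346.8 kN/m; ΣW sinα = 117.2 kN/m
Resisting = 87.8 + 346.8·tan20.8° = 87.8 + 131.7 = 219.5 kN/m
FS = 219.5 / 117.2 = 1.873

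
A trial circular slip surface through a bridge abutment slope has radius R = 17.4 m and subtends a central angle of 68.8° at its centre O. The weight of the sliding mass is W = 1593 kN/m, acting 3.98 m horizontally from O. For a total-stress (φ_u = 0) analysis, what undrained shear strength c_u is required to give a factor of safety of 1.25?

c_u = 21.8 kPa

FS = c_u·L_a·R / (W·d), so c_u = FS·W·d / (L_a·R).
Arc length L_a = R·θ = 17.4·(68.8°·π/180) = 17.4·1.2008 = 20.89 m
c_u = 1.25·1593·3.98 / (20.89·17.4) = 7925.2 / 363.55 = 21.80 kPa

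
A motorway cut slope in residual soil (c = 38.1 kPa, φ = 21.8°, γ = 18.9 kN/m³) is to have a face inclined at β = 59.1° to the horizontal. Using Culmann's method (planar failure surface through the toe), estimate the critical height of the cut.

Culmann's analysis gives the critical failure plane at α_cr = (β + φ)/2 = (59.1 + 21.8)/2 = 40.5°, and the critical height
H_c = (4c/γ) · sinβ cosφ / [1 − cos(β − φ)]
    = (4·38.1/18.9) · sin59.1°·cos21.8° / [1 − cos(37.3°)]
    = 8.063 · 0.8581·0.9285 / [1 − 0.7955]
    = 8.063 · 0.7967 / 0.2045
    = 31.41 m

H_c = 31.41 m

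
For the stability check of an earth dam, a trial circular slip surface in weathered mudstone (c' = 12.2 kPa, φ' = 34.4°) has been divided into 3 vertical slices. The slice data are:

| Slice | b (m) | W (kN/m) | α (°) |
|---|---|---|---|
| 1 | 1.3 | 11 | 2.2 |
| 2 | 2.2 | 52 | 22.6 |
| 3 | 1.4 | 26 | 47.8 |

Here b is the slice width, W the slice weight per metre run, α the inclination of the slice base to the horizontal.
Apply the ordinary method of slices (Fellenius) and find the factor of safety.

FS = 3.09

Ordinary method of slices: FS = Σ[c'·Δl_i + (W_i cosα_i)·tanφ'] / Σ W_i sinα_i, with Δl_i = b_i / cosα_i.
Slice 1: Δl = 1.3/cos2.2° = 1.301 m; N'_1 = 11·cos2.2° = 11.0; c'Δl = 15.87; W sinα = 0.4
Slice 2: Δl = 2.2/cos22.6° = 2.383 m; N'_2 = 52·cos22.6° = 48.0; c'Δl = 29.07; W sinα = 20.0
Slice 3: Δl = 1.4/cos47.8° = 2.084 m; N'_3 = 26·cos47.8° = 17.5; c'Δl = 25.43; W sinα = 19.3
Σc'Δl = 70.4 kN/m; ΣN' = 76.5 kN/m; ΣW sinα = 39.7 kN/m
Resisting = 70.4 + 76.5·tan34.4° = 70.4 + 52.4 = 122.7 kN/m
FS = 122.7 / 39.7 = 3.094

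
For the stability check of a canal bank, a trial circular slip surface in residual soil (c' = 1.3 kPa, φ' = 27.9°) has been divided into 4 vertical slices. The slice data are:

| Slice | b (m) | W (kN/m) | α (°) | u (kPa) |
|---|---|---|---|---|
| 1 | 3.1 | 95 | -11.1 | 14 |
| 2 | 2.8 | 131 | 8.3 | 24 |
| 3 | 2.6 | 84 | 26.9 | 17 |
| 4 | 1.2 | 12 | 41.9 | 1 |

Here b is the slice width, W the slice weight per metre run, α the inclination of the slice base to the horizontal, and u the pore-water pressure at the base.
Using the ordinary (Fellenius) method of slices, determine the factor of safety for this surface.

FS = 1.92

Ordinary method of slices: FS = Σ[c'·Δl_i + (W_i cosα_i − u_i·Δl_i)·tanφ'] / Σ W_i sinα_i, with Δl_i = b_i / cosα_i.
Slice 1: Δl = 3.1/cos(-11.1°) = 3.159 m; N'_1 = 95·cos(-11.1°) − 14·3.159 = 49.0; c'Δl = 4.11; W sinα = -18.3
Slice 2: Δl = 2.8/cos8.3° = 2.830 m; N'_2 = 131·cos8.3° − 24·2.830 = 61.7; c'Δl = 3.68; W sinα = 18.9
Slice 3: Δl = 2.6/cos26.9° = 2.915 m; N'_3 = 84·cos26.9° − 17·2.915 = 25.3; c'Δl = 3.79; W sinα = 38.0
Slice 4: Δl = 1.2/cos41.9° = 1.612 m; N'_4 = 12·cos41.9° − 1·1.612 = 7.3; c'Δl = 2.10; W sinα = 8.0
Σc'Δl = 13.7 kN/m; ΣN' = 143.4 kN/m; ΣW sinα = 46.6 kN/m
Resisting = 13.7 + 143.4·tan27.9° = 13.7 + 75.9 = 89.6 kN/m
FS = 89.6 / 46.6 = 1.921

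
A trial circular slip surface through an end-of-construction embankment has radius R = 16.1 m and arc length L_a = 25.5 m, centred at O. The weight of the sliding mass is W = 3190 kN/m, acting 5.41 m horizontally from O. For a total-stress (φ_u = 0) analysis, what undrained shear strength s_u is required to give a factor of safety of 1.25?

s_u = 52.5 kPa

FS = s_u·L_a·R / (W·d), so s_u = FS·W·d / (L_a·R).
s_u = 1.25·3190·5.41 / (25.50·16.1) = 21572.4 / 410.55 = 52.55 kPa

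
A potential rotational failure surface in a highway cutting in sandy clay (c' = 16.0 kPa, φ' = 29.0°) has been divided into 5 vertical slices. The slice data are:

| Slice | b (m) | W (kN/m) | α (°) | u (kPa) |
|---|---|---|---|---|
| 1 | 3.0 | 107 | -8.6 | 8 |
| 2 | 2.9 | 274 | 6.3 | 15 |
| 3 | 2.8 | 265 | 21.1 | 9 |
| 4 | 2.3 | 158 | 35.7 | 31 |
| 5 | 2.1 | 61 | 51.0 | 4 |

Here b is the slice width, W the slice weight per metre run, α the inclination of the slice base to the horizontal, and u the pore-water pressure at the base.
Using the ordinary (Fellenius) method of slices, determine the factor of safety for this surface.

FS = 2.30

Ordinary method of slices: FS = Σ[c'·Δl_i + (W_i cosα_i − u_i·Δl_i)·tanφ'] / Σ W_i sinα_i, with Δl_i = b_i / cosα_i.
Slice 1: Δl = 3.0/cos(-8.6°) = 3.034 m; N'_1 = 107·cos(-8.6°) − 8·3.034 = 81.5; c'Δl = 48.55; W sinα = -16.0
Slice 2: Δl = 2.9/cos6.3° = 2.918 m; N'_2 = 274·cos6.3° − 15·2.918 = 228.6; c'Δl = 46.68; W sinα = 30.1
Slice 3: Δl = 2.8/cos21.1° = 3.001 m; N'_3 = 265·cos21.1° − 9·3.001 = 220.2; c'Δl = 48.02; W sinα = 95.4
Slice 4: Δl = 2.3/cos35.7° = 2.832 m; N'_4 = 158·cos35.7° − 31·2.832 = 40.5; c'Δl = 45.32; W sinα = 92.2
Slice 5: Δl = 2.1/cos51.0° = 3.337 m; N'_5 = 61·cos51.0° − 4·3.337 = 25.0; c'Δl = 53.39; W sinα = 47.4
Σc'Δl = 242.0 kN/m; ΣN' = 595.9 kN/m; ΣW sinα = 249.1 kN/m
Resisting = 242.0 + 595.9·tan29.0° = 242.0 + 330.3 = 572.3 kN/m
FS = 572.3 / 249.1 = 2.298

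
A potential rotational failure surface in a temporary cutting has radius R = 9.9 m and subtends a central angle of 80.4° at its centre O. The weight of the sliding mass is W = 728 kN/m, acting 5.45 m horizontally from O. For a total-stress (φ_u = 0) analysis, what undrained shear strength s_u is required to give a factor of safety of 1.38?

FS = s_u·L_a·R / (W·d), so s_u = FS·W·d / (L_a·R).
Arc length L_a = R·θ = 9.9·(80.4°·π/180) = 9.9·1.4032 = 13.89 m
s_u = 1.38·728·5.45 / (13.89·9.9) = 5475.3 / 137.53 = 39.81 kPa

s_u = 39.8 kPa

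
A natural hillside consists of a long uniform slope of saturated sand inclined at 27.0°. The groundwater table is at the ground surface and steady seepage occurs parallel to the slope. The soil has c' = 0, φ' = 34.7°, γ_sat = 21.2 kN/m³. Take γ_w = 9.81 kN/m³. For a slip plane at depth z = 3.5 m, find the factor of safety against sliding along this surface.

With seepage parallel to the slope and the water table at the surface, the effective normal stress on the slip plane uses the buoyant unit weight γ' = γ_sat − γ_w while the driving shear stress uses γ_sat:
FS = [c' + γ' z cos²β tanφ'] / [γ_sat z sinβ cosβ]
(For c' = 0 this reduces to FS = (γ'/γ_sat)·tanφ'/tanβ.)
γ' = 21.2 − 9.81 = 11.39 kN/m³
Numerator = 0.0 + 11.39·3.5·cos²27.0°·tan34.7° = 0.0 + 11.39·3.5·0.7939·0.6924 = 21.914 kPa
Denominator = 21.2·3.5·sin27.0°·cos27.0° = 21.2·3.5·0.4540·0.8910 = 30.015 kPa
FS = 21.914 / 30.015 = 0.730

FS = 0.73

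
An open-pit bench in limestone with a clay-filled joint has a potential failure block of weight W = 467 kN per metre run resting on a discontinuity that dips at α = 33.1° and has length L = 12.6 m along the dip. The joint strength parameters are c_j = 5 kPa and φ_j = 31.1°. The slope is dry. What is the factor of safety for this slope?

Resolving the block weight along and normal to the plane and applying the Mohr–Coulomb strength on the joint:
N' = W cosα = 467·cos33.1° = 391.2 kN/m
Driving force T = W sinα = 467·sin33.1° = 255.0 kN/m
Resisting force R = c_j·L + N'·tanφ_j = 5·12.6 + 391.2·tan31.1° = 63.0 + 236.0 = 299.0 kN/m
FS = R / T = 299.0 / 255.0 = 1.172

FS = 1.17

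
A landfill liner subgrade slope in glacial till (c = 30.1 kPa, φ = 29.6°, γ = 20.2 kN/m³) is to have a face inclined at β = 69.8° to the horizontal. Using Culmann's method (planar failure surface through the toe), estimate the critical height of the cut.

Culmann's analysis gives the critical failure plane at α_cr = (β + φ)/2 = (69.8 + 29.6)/2 = 49.7°, and the critical height
H_c = (4c/γ) · sinβ cosφ / [1 − cos(β − φ)]
    = (4·30.1/20.2) · sin69.8°·cos29.6° / [1 − cos(40.2°)]
    = 5.960 · 0.9385·0.8695 / [1 − 0.7638]
    = 5.960 · 0.8160 / 0.2362
    = 20.59 m

H_c = 20.59 m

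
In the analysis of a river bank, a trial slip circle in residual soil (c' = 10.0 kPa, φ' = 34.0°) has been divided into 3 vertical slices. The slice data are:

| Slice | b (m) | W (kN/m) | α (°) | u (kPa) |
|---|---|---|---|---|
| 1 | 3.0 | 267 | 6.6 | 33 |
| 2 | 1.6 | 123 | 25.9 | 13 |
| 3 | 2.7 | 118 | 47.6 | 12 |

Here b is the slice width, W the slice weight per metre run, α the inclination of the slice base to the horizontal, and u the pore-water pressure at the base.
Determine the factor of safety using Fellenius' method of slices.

Ordinary method of slices: FS = Σ[c'·Δl_i + (W_i cosα_i − u_i·Δl_i)·tanφ'] / Σ W_i sinα_i, with Δl_i = b_i / cosα_i.
Slice 1: Δl = 3.0/cos6.6° = 3.020 m; N'_1 = 267·cos6.6° − 33·3.020 = 165.6; c'Δl = 30.20; W sinα = 30.7
Slice 2: Δl = 1.6/cos25.9° = 1.779 m; N'_2 = 123·cos25.9° − 13·1.779 = 87.5; c'Δl = 17.79; W sinα = 53.7
Slice 3: Δl = 2.7/cos47.6° = 4.004 m; N'_3 = 118·cos47.6° − 12·4.004 = 31.5; c'Δl = 40.04; W sinα = 87.1
Σc'Δl = 88.0 kN/m; ΣN' = 284.6 kN/m; ΣW sinα = 171.6 kN/m
Resisting = 88.0 + 284.6·tan34.0° = 88.0 + 192.0 = 280.0 kN/m
FS = 280.0 / 171.6 = 1.632

FS = 1.63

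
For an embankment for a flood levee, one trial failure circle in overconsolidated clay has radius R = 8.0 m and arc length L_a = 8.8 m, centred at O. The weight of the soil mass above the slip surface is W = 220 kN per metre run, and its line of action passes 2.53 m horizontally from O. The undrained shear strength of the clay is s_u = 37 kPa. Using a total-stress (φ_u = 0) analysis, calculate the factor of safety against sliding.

Taking moments about the centre O, the resisting moment is provided by the undrained shear strength acting along the arc:
M_R = s_u·L_a·R = 37·8.80·8.0 = 2604.8 kN·m/m
M_D = W·d = 220·2.53 = 556.6 kN·m/m
FS = M_R / M_D = 2604.8 / 556.6 = 4.680

FS = 4.68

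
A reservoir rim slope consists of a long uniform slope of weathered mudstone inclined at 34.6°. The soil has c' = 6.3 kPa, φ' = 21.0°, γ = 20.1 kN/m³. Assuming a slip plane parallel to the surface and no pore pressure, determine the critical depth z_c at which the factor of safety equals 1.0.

Setting FS = 1.00 in FS = [c' + γz cos²β tanφ'] / [γz sinβ cosβ] and solving for z:
z = c' / [γ cosβ (FS·sinβ − cosβ·tanφ')]
  = 6.3 / [20.1·cos34.6°·(1.00·sin34.6° − cos34.6°·tan21.0°)]
  = 6.3 / [20.1·0.8231·(1.00·0.5678 − 0.8231·0.3839)]
  = 6.3 / 4.1672 = 1.512 m

z_c = 1.51 m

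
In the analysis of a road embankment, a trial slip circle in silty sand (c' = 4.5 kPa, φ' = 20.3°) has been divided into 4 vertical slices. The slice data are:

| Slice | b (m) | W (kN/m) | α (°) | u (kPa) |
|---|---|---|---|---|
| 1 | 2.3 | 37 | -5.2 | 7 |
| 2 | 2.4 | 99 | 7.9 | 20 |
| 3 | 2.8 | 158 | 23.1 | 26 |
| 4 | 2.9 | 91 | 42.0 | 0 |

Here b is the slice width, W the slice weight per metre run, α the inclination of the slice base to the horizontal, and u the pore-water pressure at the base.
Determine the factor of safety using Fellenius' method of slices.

FS = 0.96

Ordinary method of slices: FS = Σ[c'·Δl_i + (W_i cosα_i − u_i·Δl_i)·tanφ'] / Σ W_i sinα_i, with Δl_i = b_i / cosα_i.
Slice 1: Δl = 2.3/cos(-5.2°) = 2.310 m; N'_1 = 37·cos(-5.2°) − 7·2.310 = 20.7; c'Δl = 10.39; W sinα = -3.4
Slice 2: Δl = 2.4/cos7.9° = 2.423 m; N'_2 = 99·cos7.9° − 20·2.423 = 49.6; c'Δl = 10.90; W sinα = 13.6
Slice 3: Δl = 2.8/cos23.1° = 3.044 m; N'_3 = 158·cos23.1° − 26·3.044 = 66.2; c'Δl = 13.70; W sinα = 62.0
Slice 4: Δl = 2.9/cos42.0° = 3.902 m; N'_4 = 91·cos42.0° − 0·3.902 = 67.6; c'Δl = 17.56; W sinα = 60.9
Σc'Δl = 52.6 kN/m; ΣN' = 204.1 kN/m; ΣW sinα = 133.1 kN/m
Resisting = 52.6 + 204.1·tan20.3° = 52.6 + 75.5 = 128.1 kN/m
FS = 128.1 / 133.1 = 0.962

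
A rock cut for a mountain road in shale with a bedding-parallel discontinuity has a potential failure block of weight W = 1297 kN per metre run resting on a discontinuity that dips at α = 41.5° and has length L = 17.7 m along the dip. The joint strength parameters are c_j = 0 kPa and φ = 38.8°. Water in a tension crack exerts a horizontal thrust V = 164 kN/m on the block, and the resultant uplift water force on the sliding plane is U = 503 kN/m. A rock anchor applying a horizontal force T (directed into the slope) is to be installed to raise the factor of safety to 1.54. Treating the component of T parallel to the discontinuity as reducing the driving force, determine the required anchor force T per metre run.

Resolving forces along and normal to the sliding plane, with the horizontal anchor force T adding T·sinα to the effective normal force and T·cosα acting up the plane against the driving force:
FS = [c_jL + (W cosα − U − V sinα + T sinα) tanφ] / [W sinα + V cosα − T cosα]
Without the anchor: N' = 359.7 kN/m, driving T_d = 982.2 kN/m, resisting R = 0·17.7 + 359.7·tan38.8° = 289.2 kN/m, FS = 0.29.
Setting FS = 1.54 and solving for T:
1.54·(982.2 − T cos41.5°) = 289.2 + T sin41.5°·tan38.8°
T·(sin41.5°·tan38.8° + 1.54·cos41.5°) = 1.54·982.2 − 289.2
T·(0.6626·0.8040 + 1.54·0.7490) = 1512.7 − 289.2 = 1223.4
T·1.6862 = 1223.4
T = 725.6 kN/m

T = 726 kN/m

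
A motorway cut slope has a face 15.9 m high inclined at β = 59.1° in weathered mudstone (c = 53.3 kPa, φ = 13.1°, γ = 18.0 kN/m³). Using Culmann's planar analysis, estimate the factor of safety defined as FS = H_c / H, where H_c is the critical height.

FS = 2.04

H_c = (4c/γ) · sinβ cosφ / [1 − cos(β − φ)]
    = (4·53.3/18.0) · sin59.1°·cos13.1° / [1 − cos46.0°]
    = 11.844 · 0.8357 / 0.3053 = 32.42 m
FS = H_c / H = 32.42 / 15.9 = 2.039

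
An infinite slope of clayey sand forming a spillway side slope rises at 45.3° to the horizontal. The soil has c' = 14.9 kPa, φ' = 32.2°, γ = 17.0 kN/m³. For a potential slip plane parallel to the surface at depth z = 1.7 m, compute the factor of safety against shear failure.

For an infinite slope with a slip plane parallel to the surface (no pore pressure): FS = [c' + γz cos²β tanφ'] / [γz sinβ cosβ].
γz = 17.0·1.7 = 28.90 kN/m²
Numerator = 14.9 + 28.90·cos²45.3°·tan32.2° = 14.9 + 28.90·0.4948·0.6297 = 23.904 kPa
Denominator = 28.90·sin45.3°·cos45.3° = 28.90·0.7108·0.7034 = 14.449 kPa
FS = 23.904 / 14.449 = 1.654

FS = 1.65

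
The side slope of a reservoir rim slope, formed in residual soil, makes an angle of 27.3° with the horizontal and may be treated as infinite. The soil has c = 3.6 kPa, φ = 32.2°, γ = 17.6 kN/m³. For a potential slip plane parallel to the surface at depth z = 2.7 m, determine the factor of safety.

FS = 1.41

For an infinite slope with a slip plane parallel to the surface (no pore pressure): FS = [c + γz cos²β tanφ] / [γz sinβ cosβ].
γz = 17.6·2.7 = 47.52 kN/m²
Numerator = 3.6 + 47.52·cos²27.3°·tan32.2° = 3.6 + 47.52·0.7896·0.6297 = 27.230 kPa
Denominator = 47.52·sin27.3°·cos27.3° = 47.52·0.4586·0.8886 = 19.367 kPa
FS = 27.230 / 19.367 = 1.406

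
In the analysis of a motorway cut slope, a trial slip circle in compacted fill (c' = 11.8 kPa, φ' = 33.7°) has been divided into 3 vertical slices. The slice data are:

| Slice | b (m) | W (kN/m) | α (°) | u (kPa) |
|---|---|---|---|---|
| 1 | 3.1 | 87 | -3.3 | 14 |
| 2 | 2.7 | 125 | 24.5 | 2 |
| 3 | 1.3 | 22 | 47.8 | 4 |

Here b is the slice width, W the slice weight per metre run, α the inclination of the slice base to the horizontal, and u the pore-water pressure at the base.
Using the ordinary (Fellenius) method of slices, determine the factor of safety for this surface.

FS = 3.17

Ordinary method of slices: FS = Σ[c'·Δl_i + (W_i cosα_i − u_i·Δl_i)·tanφ'] / Σ W_i sinα_i, with Δl_i = b_i / cosα_i.
Slice 1: Δl = 3.1/cos(-3.3°) = 3.105 m; N'_1 = 87·cos(-3.3°) − 14·3.105 = 43.4; c'Δl = 36.64; W sinα = -5.0
Slice 2: Δl = 2.7/cos24.5° = 2.967 m; N'_2 = 125·cos24.5° − 2·2.967 = 107.8; c'Δl = 35.01; W sinα = 51.8
Slice 3: Δl = 1.3/cos47.8° = 1.935 m; N'_3 = 22·cos47.8° − 4·1.935 = 7.0; c'Δl = 22.84; W sinα = 16.3
Σc'Δl = 94.5 kN/m; ΣN' = 158.2 kN/m; ΣW sinα = 63.1 kN/m
Resisting = 94.5 + 158.2·tan33.7° = 94.5 + 105.5 = 200.0 kN/m
FS = 200.0 / 63.1 = 3.169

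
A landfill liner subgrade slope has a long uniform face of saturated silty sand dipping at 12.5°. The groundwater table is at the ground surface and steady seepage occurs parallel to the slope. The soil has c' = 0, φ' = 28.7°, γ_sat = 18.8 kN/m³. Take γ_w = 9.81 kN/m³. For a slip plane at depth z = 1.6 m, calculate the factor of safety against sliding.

FS = 1.18

With seepage parallel to the slope and the water table at the surface, the effective normal stress on the slip plane uses the buoyant unit weight γ' = γ_sat − γ_w while the driving shear stress uses γ_sat:
FS = [c' + γ' z cos²β tanφ'] / [γ_sat z sinβ cosβ]
(For c' = 0 this reduces to FS = (γ'/γ_sat)·tanφ'/tanβ.)
γ' = 18.8 − 9.81 = 8.99 kN/m³
Numerator = 0.0 + 8.99·1.6·cos²12.5°·tan28.7° = 0.0 + 8.99·1.6·0.9532·0.5475 = 7.506 kPa
Denominator = 18.8·1.6·sin12.5°·cos12.5° = 18.8·1.6·0.2164·0.9763 = 6.356 kPa
FS = 7.506 / 6.356 = 1.181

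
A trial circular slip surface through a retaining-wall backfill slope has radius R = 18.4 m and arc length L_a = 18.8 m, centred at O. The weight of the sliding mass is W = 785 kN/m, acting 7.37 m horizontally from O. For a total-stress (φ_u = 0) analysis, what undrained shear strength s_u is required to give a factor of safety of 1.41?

s_u = 23.6 kPa

FS = s_u·L_a·R / (W·d), so s_u = FS·W·d / (L_a·R).
s_u = 1.41·785·7.37 / (18.80·18.4) = 8157.5 / 345.92 = 23.58 kPa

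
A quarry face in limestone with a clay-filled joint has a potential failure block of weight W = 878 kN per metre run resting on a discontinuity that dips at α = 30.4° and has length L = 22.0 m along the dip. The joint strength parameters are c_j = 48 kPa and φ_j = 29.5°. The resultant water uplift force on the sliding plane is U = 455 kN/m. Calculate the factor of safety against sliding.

Resolving the block weight along and normal to the plane and applying the Mohr–Coulomb strength on the joint:
N' = W cosα − U = 878·cos30.4° − 455 = 302.3 kN/m
Driving force T = W sinα = 878·sin30.4° = 444.3 kN/m
Resisting force R = c_j·L + N'·tanφ_j = 48·22.0 + 302.3·tan29.5° = 1056.0 + 171.0 = 1227.0 kN/m
FS = R / T = 1227.0 / 444.3 = 2.762

FS = 2.76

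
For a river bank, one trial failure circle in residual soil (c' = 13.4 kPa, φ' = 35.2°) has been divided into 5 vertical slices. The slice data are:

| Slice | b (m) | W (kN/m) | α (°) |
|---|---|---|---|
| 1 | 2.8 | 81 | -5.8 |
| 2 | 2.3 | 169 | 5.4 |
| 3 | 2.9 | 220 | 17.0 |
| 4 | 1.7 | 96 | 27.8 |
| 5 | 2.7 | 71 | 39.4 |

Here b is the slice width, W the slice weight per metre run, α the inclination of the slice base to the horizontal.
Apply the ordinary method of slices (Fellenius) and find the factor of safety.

FS = 3.73

Ordinary method of slices: FS = Σ[c'·Δl_i + (W_i cosα_i)·tanφ'] / Σ W_i sinα_i, with Δl_i = b_i / cosα_i.
Slice 1: Δl = 2.8/cos(-5.8°) = 2.814 m; N'_1 = 81·cos(-5.8°) = 80.6; c'Δl = 37.71; W sinα = -8.2
Slice 2: Δl = 2.3/cos5.4° = 2.310 m; N'_2 = 169·cos5.4° = 168.2; c'Δl = 30.96; W sinα = 15.9
Slice 3: Δl = 2.9/cos17.0° = 3.033 m; N'_3 = 220·cos17.0° = 210.4; c'Δl = 40.64; W sinα = 64.3
Slice 4: Δl = 1.7/cos27.8° = 1.922 m; N'_4 = 96·cos27.8° = 84.9; c'Δl = 25.75; W sinα = 44.8
Slice 5: Δl = 2.7/cos39.4° = 3.494 m; N'_5 = 71·cos39.4° = 54.9; c'Δl = 46.82; W sinα = 45.1
Σc'Δl = 181.9 kN/m; ΣN' = 599.0 kN/m; ΣW sinα = 161.9 kN/m
Resisting = 181.9 + 599.0·tan35.2° = 181.9 + 422.6 = 604.4 kN/m
FS = 604.4 / 161.9 = 3.734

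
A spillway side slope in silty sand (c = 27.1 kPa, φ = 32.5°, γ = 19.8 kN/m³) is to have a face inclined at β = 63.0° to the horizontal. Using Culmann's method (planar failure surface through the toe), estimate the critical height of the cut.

Culmann's analysis gives the critical failure plane at α_cr = (β + φ)/2 = (63.0 + 32.5)/2 = 47.8°, and the critical height
H_c = (4c/γ) · sinβ cosφ / [1 − cos(β − φ)]
    = (4·27.1/19.8) · sin63.0°·cos32.5° / [1 − cos(30.5°)]
    = 5.475 · 0.8910·0.8434 / [1 − 0.8616]
    = 5.475 · 0.7515 / 0.1384
    = 29.73 m

H_c = 29.73 m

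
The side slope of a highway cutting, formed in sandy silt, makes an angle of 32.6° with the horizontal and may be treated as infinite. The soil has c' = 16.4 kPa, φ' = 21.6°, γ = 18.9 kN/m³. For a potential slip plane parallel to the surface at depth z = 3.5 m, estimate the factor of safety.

FS = 1.17

For an infinite slope with a slip plane parallel to the surface (no pore pressure): FS = [c' + γz cos²β tanφ'] / [γz sinβ cosβ].
γz = 18.9·3.5 = 66.15 kN/m²
Numerator = 16.4 + 66.15·cos²32.6°·tan21.6° = 16.4 + 66.15·0.7097·0.3959 = 34.988 kPa
Denominator = 66.15·sin32.6°·cos32.6° = 66.15·0.5388·0.8425 = 30.025 kPa
FS = 34.988 / 30.025 = 1.165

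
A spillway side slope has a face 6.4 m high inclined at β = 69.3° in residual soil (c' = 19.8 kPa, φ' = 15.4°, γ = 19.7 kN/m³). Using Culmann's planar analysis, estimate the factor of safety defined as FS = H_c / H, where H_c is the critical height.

FS = 1.38

H_c = (4c'/γ) · sinβ cosφ' / [1 − cos(β − φ')]
    = (4·19.8/19.7) · sin69.3°·cos15.4° / [1 − cos53.9°]
    = 4.020 · 0.9019 / 0.4108 = 8.83 m
FS = H_c / H = 8.83 / 6.4 = 1.379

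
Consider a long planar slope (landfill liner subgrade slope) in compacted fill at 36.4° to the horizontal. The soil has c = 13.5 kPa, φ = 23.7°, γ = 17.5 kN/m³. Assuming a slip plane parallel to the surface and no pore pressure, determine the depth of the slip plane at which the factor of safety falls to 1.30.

z = 2.29 m

Setting FS = 1.30 in FS = [c + γz cos²β tanφ] / [γz sinβ cosβ] and solving for z:
z = c / [γ cosβ (FS·sinβ − cosβ·tanφ)]
  = 13.5 / [17.5·cos36.4°·(1.30·sin36.4° − cos36.4°·tan23.7°)]
  = 13.5 / [17.5·0.8049·(1.30·0.5934 − 0.8049·0.4390)]
  = 13.5 / 5.8895 = 2.292 m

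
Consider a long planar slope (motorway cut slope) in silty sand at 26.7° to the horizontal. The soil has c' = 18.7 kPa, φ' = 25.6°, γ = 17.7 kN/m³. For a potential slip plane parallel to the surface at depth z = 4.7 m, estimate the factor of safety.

For an infinite slope with a slip plane parallel to the surface (no pore pressure): FS = [c' + γz cos²β tanφ'] / [γz sinβ cosβ].
γz = 17.7·4.7 = 83.19 kN/m²
Numerator = 18.7 + 83.19·cos²26.7°·tan25.6° = 18.7 + 83.19·0.7981·0.4791 = 50.511 kPa
Denominator = 83.19·sin26.7°·cos26.7° = 83.19·0.4493·0.8934 = 33.393 kPa
FS = 50.511 / 33.393 = 1.513

FS = 1.51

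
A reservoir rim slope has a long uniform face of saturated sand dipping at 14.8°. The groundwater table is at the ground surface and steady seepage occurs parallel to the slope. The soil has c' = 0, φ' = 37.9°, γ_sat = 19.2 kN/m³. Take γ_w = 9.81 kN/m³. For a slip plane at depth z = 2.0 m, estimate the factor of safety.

With seepage parallel to the slope and the water table at the surface, the effective normal stress on the slip plane uses the buoyant unit weight γ' = γ_sat − γ_w while the driving shear stress uses γ_sat:
FS = [c' + γ' z cos²β tanφ'] / [γ_sat z sinβ cosβ]
(For c' = 0 this reduces to FS = (γ'/γ_sat)·tanφ'/tanβ.)
γ' = 19.2 − 9.81 = 9.39 kN/m³
Numerator = 0.0 + 9.39·2.0·cos²14.8°·tan37.9° = 0.0 + 9.39·2.0·0.9347·0.7785 = 13.666 kPa
Denominator = 19.2·2.0·sin14.8°·cos14.8° = 19.2·2.0·0.2554·0.9668 = 9.484 kPa
FS = 13.666 / 9.484 = 1.441

FS = 1.44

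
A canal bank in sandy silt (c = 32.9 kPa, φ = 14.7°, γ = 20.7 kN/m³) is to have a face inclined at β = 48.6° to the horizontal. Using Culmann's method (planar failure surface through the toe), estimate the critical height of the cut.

Culmann's analysis gives the critical failure plane at α_cr = (β + φ)/2 = (48.6 + 14.7)/2 = 31.6°, and the critical height
H_c = (4c/γ) · sinβ cosφ / [1 − cos(β − φ)]
    = (4·32.9/20.7) · sin48.6°·cos14.7° / [1 − cos(33.9°)]
    = 6.357 · 0.7501·0.9673 / [1 − 0.8300]
    = 6.357 · 0.7256 / 0.1700
    = 27.14 m

H_c = 27.14 m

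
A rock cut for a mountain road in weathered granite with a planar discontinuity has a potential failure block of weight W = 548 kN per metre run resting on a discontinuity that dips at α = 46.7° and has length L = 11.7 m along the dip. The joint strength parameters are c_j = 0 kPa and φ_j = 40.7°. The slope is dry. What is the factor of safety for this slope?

FS = 0.81

Resolving the block weight along and normal to the plane and applying the Mohr–Coulomb strength on the joint:
N' = W cosα = 548·cos46.7° = 375.8 kN/m
Driving force T = W sinα = 548·sin46.7° = 398.8 kN/m
Resisting force R = c_j·L + N'·tanφ_j = 0·11.7 + 375.8·tan40.7° = 0.0 + 323.3 = 323.3 kN/m
FS = R / T = 323.3 / 398.8 = 0.811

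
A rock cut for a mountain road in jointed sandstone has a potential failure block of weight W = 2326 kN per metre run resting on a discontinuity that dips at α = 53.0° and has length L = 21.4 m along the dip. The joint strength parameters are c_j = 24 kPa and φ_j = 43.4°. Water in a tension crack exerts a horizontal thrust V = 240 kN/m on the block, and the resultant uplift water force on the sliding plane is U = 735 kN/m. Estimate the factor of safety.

Resolving the block weight along and normal to the plane and applying the Mohr–Coulomb strength on the joint:
N' = W cosα − U − V sinα = 2326·cos53.0° − 735 − 240·sin53.0° = 473.1 kN/m
Driving force T = W sinα + V cosα = 2326·sin53.0° + 240·cos53.0° = 2002.1 kN/m
Resisting force R = c_j·L + N'·tanφ_j = 24·21.4 + 473.1·tan43.4° = 513.6 + 447.4 = 961.0 kN/m
FS = R / T = 961.0 / 2002.1 = 0.480

FS = 0.48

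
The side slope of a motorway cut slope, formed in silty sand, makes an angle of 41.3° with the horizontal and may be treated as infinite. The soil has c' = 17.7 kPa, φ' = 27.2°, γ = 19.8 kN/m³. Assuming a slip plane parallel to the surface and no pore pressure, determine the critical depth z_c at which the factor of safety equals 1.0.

z_c = 4.34 m

Setting FS = 1.00 in FS = [c' + γz cos²β tanφ'] / [γz sinβ cosβ] and solving for z:
z = c' / [γ cosβ (FS·sinβ − cosβ·tanφ')]
  = 17.7 / [19.8·cos41.3°·(1.00·sin41.3° − cos41.3°·tan27.2°)]
  = 17.7 / [19.8·0.7513·(1.00·0.6600 − 0.7513·0.5139)]
  = 17.7 / 4.0743 = 4.344 m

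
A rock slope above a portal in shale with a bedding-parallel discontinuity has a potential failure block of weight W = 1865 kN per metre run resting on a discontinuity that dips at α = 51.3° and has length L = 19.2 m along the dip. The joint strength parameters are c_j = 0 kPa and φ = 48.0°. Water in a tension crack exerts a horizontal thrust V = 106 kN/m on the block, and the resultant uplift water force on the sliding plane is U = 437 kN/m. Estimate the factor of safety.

Resolving the block weight along and normal to the plane and applying the Mohr–Coulomb strength on the joint:
N' = W cosα − U − V sinα = 1865·cos51.3° − 437 − 106·sin51.3° = 646.4 kN/m
Driving force T = W sinα + V cosα = 1865·sin51.3° + 106·cos51.3° = 1521.8 kN/m
Resisting force R = c_j·L + N'·tanφ = 0·19.2 + 646.4·tan48.0° = 0.0 + 717.8 = 717.8 kN/m
FS = R / T = 717.8 / 1521.8 = 0.472

FS = 0.47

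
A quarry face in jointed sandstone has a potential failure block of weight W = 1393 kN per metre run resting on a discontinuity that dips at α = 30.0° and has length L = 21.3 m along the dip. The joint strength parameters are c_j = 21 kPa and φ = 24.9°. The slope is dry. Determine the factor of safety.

Resolving the block weight along and normal to the plane and applying the Mohr–Coulomb strength on the joint:
N' = W cosα = 1393·cos30.0° = 1206.4 kN/m
Driving force T = W sinα = 1393·sin30.0° = 696.5 kN/m
Resisting force R = c_j·L + N'·tanφ = 21·21.3 + 1206.4·tan24.9° = 447.3 + 560.0 = 1007.3 kN/m
FS = R / T = 1007.3 / 696.5 = 1.446

FS = 1.45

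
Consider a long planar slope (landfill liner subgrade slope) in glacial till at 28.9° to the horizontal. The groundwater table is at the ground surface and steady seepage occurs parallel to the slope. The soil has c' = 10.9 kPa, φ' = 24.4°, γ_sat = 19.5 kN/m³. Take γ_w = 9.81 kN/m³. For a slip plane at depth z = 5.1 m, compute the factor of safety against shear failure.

FS = 0.67

With seepage parallel to the slope and the water table at the surface, the effective normal stress on the slip plane uses the buoyant unit weight γ' = γ_sat − γ_w while the driving shear stress uses γ_sat:
FS = [c' + γ' z cos²β tanφ'] / [γ_sat z sinβ cosβ]
γ' = 19.5 − 9.81 = 9.69 kN/m³
Numerator = 10.9 + 9.69·5.1·cos²28.9°·tan24.4° = 10.9 + 9.69·5.1·0.7664·0.4536 = 28.082 kPa
Denominator = 19.5·5.1·sin28.9°·cos28.9° = 19.5·5.1·0.4833·0.8755 = 42.077 kPa
FS = 28.082 / 42.077 = 0.667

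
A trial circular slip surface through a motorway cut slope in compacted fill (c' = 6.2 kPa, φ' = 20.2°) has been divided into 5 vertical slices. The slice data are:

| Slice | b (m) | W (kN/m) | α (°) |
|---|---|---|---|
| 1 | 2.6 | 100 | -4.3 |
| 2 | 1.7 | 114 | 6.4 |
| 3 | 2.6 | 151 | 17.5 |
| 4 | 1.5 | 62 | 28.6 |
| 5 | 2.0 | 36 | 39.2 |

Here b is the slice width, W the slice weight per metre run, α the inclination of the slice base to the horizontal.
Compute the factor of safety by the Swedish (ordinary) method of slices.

Ordinary method of slices: FS = Σ[c'·Δl_i + (W_i cosα_i)·tanφ'] / Σ W_i sinα_i, with Δl_i = b_i / cosα_i.
Slice 1: Δl = 2.6/cos(-4.3°) = 2.607 m; N'_1 = 100·cos(-4.3°) = 99.7; c'Δl = 16.17; W sinα = -7.5
Slice 2: Δl = 1.7/cos6.4° = 1.711 m; N'_2 = 114·cos6.4° = 113.3; c'Δl = 10.61; W sinα = 12.7
Slice 3: Δl = 2.6/cos17.5° = 2.726 m; N'_3 = 151·cos17.5° = 144.0; c'Δl = 16.90; W sinα = 45.4
Slice 4: Δl = 1.5/cos28.6° = 1.708 m; N'_4 = 62·cos28.6° = 54.4; c'Δl = 10.59; W sinα = 29.7
Slice 5: Δl = 2.0/cos39.2° = 2.581 m; N'_5 = 36·cos39.2° = 27.9; c'Δl = 16.00; W sinα = 22.8
Σc'Δl = 70.3 kN/m; ΣN' = 439.4 kN/m; ΣW sinα = 103.0 kN/m
Resisting = 70.3 + 439.4·tan20.2° = 70.3 + 161.7 = 231.9 kN/m
FS = 231.9 / 103.0 = 2.251

FS = 2.25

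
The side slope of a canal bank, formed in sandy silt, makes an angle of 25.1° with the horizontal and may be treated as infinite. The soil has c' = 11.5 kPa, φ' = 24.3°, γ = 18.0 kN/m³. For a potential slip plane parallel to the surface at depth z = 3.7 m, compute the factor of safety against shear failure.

For an infinite slope with a slip plane parallel to the surface (no pore pressure): FS = [c' + γz cos²β tanφ'] / [γz sinβ cosβ].
γz = 18.0·3.7 = 66.60 kN/m²
Numerator = 11.5 + 66.60·cos²25.1°·tan24.3° = 11.5 + 66.60·0.8201·0.4515 = 36.160 kPa
Denominator = 66.60·sin25.1°·cos25.1° = 66.60·0.4242·0.9056 = 25.584 kPa
FS = 36.160 / 25.584 = 1.413

FS = 1.41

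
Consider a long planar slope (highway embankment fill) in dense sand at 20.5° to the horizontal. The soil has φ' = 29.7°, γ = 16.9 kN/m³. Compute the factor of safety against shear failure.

FS = 1.53

For a dry cohesionless infinite slope the factor of safety is FS = tanφ' / tanβ.
FS = tan29.7° / tan20.5° = 0.5704 / 0.3739 = 1.526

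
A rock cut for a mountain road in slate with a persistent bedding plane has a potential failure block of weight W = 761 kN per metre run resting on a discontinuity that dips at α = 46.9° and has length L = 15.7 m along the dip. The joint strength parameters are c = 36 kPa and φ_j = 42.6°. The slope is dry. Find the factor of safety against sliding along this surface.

FS = 1.88

Resolving the block weight along and normal to the plane and applying the Mohr–Coulomb strength on the joint:
N' = W cosα = 761·cos46.9° = 520.0 kN/m
Driving force T = W sinα = 761·sin46.9° = 555.7 kN/m
Resisting force R = c·L + N'·tanφ_j = 36·15.7 + 520.0·tan42.6° = 565.2 + 478.1 = 1043.3 kN/m
FS = R / T = 1043.3 / 555.7 = 1.878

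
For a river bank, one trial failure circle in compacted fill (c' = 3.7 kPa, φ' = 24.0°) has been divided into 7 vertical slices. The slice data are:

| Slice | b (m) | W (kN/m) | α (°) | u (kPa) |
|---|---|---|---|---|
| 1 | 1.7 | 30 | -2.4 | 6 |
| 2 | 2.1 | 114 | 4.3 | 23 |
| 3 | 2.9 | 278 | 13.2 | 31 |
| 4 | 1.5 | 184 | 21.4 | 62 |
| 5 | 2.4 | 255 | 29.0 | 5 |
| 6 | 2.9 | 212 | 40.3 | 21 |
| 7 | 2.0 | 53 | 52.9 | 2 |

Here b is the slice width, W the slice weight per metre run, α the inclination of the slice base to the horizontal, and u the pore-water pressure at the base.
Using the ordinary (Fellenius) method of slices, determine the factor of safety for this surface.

Ordinary method of slices: FS = Σ[c'·Δl_i + (W_i cosα_i − u_i·Δl_i)·tanφ'] / Σ W_i sinα_i, with Δl_i = b_i / cosα_i.
Slice 1: Δl = 1.7/cos(-2.4°) = 1.701 m; N'_1 = 30·cos(-2.4°) − 6·1.701 = 19.8; c'Δl = 6.30; W sinα = -1.3
Slice 2: Δl = 2.1/cos4.3° = 2.106 m; N'_2 = 114·cos4.3° − 23·2.106 = 65.2; c'Δl = 7.79; W sinα = 8.5
Slice 3: Δl = 2.9/cos13.2° = 2.979 m; N'_3 = 278·cos13.2° − 31·2.979 = 178.3; c'Δl = 11.02; W sinα = 63.5
Slice 4: Δl = 1.5/cos21.4° = 1.611 m; N'_4 = 184·cos21.4° − 62·1.611 = 71.4; c'Δl = 5.96; W sinα = 67.1
Slice 5: Δl = 2.4/cos29.0° = 2.744 m; N'_5 = 255·cos29.0° − 5·2.744 = 209.3; c'Δl = 10.15; W sinα = 123.6
Slice 6: Δl = 2.9/cos40.3° = 3.802 m; N'_6 = 212·cos40.3° − 21·3.802 = 81.8; c'Δl = 14.07; W sinα = 137.1
Slice 7: Δl = 2.0/cos52.9° = 3.316 m; N'_7 = 53·cos52.9° − 2·3.316 = 25.3; c'Δl = 12.27; W sinα = 42.3
Σc'Δl = 67.6 kN/m; ΣN' = 651.2 kN/m; ΣW sinα = 440.9 kN/m
Resisting = 67.6 + 651.2·tan24.0° = 67.6 + 289.9 = 357.5 kN/m
FS = 357.5 / 440.9 = 0.811

FS = 0.81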